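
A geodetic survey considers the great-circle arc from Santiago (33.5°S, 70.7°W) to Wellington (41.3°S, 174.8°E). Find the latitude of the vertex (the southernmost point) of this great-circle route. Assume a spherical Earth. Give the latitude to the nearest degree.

The great circle lies in the plane with unit normal n̂ = (p₁ × p₂)/|p₁ × p₂|.
Here n̂_z ≈ -0.573; the vertex latitude is φ_max = arccos|n̂_z| ≈ 55.0°.
Check via Clairaut: cos φ_max = |cos φ₁| · sin C = cos(33.5°)·sin(136.6°) ≈ 0.573, again giving ≈ 55.0°.

≈ 55°S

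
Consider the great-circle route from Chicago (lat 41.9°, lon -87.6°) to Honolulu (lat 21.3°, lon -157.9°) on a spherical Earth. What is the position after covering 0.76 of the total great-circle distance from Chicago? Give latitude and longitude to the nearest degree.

≈ lat 30°, lon -144°

Write both endpoints as unit vectors p₁, p₂ with components (cos φ cos λ, cos φ sin λ, sin φ).
The central angle between the endpoints is δ = arccos(p₁·p₂) ≈ 1.074 rad (61.6°).
Interpolate at f = 0.76 with slerp weights a = sin((1−f)δ)/sin δ ≈ 0.290, b = sin(fδ)/sin δ ≈ 0.829.
p = a·p₁ + b·p₂ ≈ (-0.706, -0.506, 0.495); φ = arcsin(p_z) ≈ 29.65°, λ = atan2(p_y, p_x) ≈ -144.38°.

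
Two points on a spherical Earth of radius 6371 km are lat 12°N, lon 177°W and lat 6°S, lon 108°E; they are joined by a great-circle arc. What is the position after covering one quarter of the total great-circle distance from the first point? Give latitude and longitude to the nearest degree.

The haversine formula gives a central angle δ ≈ 1.339 rad (76.7°) between the endpoints.
Interpolate at f = 1/4 with slerp weights a = sin((1−f)δ)/sin δ ≈ 0.867, b = sin(fδ)/sin δ ≈ 0.338.
p = a·p₁ + b·p₂ ≈ (-0.950, 0.275, 0.145); φ = arcsin(p_z) ≈ 8.33°, λ = atan2(p_y, p_x) ≈ 163.87°.

≈ lat 8°N, lon 164°E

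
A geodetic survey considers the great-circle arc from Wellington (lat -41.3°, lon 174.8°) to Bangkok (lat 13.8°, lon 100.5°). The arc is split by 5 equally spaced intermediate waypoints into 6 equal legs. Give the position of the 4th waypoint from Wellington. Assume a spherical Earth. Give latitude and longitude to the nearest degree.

≈ lat -7°, lon 121°

The haversine formula gives a central angle δ ≈ 1.531 rad (87.7°) between the endpoints.
Interpolate at f = 4/6 with slerp weights a = sin((1−f)δ)/sin δ ≈ 0.489, b = sin(fδ)/sin δ ≈ 0.853.
p = a·p₁ + b·p₂ ≈ (-0.517, 0.848, -0.119); φ = arcsin(p_z) ≈ -6.84°, λ = atan2(p_y, p_x) ≈ 121.36°.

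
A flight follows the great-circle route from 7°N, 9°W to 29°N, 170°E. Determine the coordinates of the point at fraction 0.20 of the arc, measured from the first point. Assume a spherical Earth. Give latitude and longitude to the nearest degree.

Convert each endpoint to a unit vector on the sphere (x = cos φ cos λ, y = cos φ sin λ, z = sin φ).
The central angle between the endpoints is δ = arccos(p₁·p₂) ≈ 2.513 rad (144.0°).
Interpolate at f = 0.20 with slerp weights a = sin((1−f)δ)/sin δ ≈ 1.539, b = sin(fδ)/sin δ ≈ 0.819.
p = a·p₁ + b·p₂ ≈ (0.803, -0.115, 0.585); φ = arcsin(p_z) ≈ 35.79°, λ = atan2(p_y, p_x) ≈ -8.12°.

≈ 36°N, 8°W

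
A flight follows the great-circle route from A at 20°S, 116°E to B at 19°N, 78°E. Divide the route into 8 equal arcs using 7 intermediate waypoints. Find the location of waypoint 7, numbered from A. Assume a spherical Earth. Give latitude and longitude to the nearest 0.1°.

≈ 14.2°N, 83.0°E

Write both endpoints as unit vectors p₁, p₂ with components (cos φ cos λ, cos φ sin λ, sin φ).
The central angle between the endpoints is δ = arccos(p₁·p₂) ≈ 0.941 rad (53.9°).
Interpolate at f = 7/8 with slerp weights a = sin((1−f)δ)/sin δ ≈ 0.145, b = sin(fδ)/sin δ ≈ 0.908.
p = a·p₁ + b·p₂ ≈ (0.119, 0.962, 0.246); φ = arcsin(p_z) ≈ 14.23°, λ = atan2(p_y, p_x) ≈ 82.97°.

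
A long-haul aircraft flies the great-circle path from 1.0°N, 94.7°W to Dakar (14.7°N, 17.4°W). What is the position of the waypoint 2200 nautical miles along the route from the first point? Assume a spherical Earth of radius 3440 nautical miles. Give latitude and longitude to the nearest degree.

≈ 10°N, 59°W

Write both endpoints as unit vectors p₁, p₂ with components (cos φ cos λ, cos φ sin λ, sin φ).
The central angle between the endpoints is δ = arccos(p₁·p₂) ≈ 1.352 rad (77.5°). The total great-circle distance is δ·R ≈ 1.352 × 3440 ≈ 4651 nmi, so the target fraction is f = 2200/4651 ≈ 0.473.
Interpolate at f ≈ 0.473 with slerp weights a = sin((1−f)δ)/sin δ ≈ 0.670, b = sin(fδ)/sin δ ≈ 0.611.
p = a·p₁ + b·p₂ ≈ (0.509, -0.844, 0.167); φ = arcsin(p_z) ≈ 9.60°, λ = atan2(p_y, p_x) ≈ -58.89°.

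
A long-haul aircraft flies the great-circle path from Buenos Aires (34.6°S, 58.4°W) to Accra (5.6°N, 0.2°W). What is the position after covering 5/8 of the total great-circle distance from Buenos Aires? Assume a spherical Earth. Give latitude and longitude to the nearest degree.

≈ 11°S, 20°W

The haversine formula gives a central angle δ ≈ 1.185 rad (67.9°) between the endpoints.
Interpolate at f = 5/8 with slerp weights a = sin((1−f)δ)/sin δ ≈ 0.464, b = sin(fδ)/sin δ ≈ 0.728.
p = a·p₁ + b·p₂ ≈ (0.925, -0.328, -0.192); φ = arcsin(p_z) ≈ -11.09°, λ = atan2(p_y, p_x) ≈ -19.52°.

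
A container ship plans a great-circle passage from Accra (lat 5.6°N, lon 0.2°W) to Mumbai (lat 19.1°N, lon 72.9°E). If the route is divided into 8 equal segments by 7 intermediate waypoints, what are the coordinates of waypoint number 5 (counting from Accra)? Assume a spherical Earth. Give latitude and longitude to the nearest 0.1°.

≈ lat 16.9°N, lon 44.5°E

Write both endpoints as unit vectors p₁, p₂ with components (cos φ cos λ, cos φ sin λ, sin φ).
The central angle between the endpoints is δ = arccos(p₁·p₂) ≈ 1.261 rad (72.2°).
Interpolate at f = 5/8 with slerp weights a = sin((1−f)δ)/sin δ ≈ 0.478, b = sin(fδ)/sin δ ≈ 0.744.
p = a·p₁ + b·p₂ ≈ (0.683, 0.671, 0.290); φ = arcsin(p_z) ≈ 16.87°, λ = atan2(p_y, p_x) ≈ 44.49°.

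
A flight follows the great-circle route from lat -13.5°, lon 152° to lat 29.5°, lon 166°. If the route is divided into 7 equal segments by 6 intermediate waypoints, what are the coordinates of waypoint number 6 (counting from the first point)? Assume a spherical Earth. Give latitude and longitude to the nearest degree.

The haversine formula gives a central angle δ ≈ 0.787 rad (45.1°) between the endpoints.
Interpolate at f = 6/7 with slerp weights a = sin((1−f)δ)/sin δ ≈ 0.158, b = sin(fδ)/sin δ ≈ 0.882.
p = a·p₁ + b·p₂ ≈ (-0.881, 0.258, 0.397); φ = arcsin(p_z) ≈ 23.41°, λ = atan2(p_y, p_x) ≈ 163.67°.

≈ lat 23°, lon 164°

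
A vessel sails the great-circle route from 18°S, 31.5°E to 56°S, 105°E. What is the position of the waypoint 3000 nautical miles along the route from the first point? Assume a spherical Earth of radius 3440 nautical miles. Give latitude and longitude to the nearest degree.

≈ 52°S, 78°E

Write both endpoints as unit vectors p₁, p₂ with components (cos φ cos λ, cos φ sin λ, sin φ).
The central angle between the endpoints is δ = arccos(p₁·p₂) ≈ 1.151 rad (66.0°). The total great-circle distance is δ·R ≈ 1.151 × 3440 ≈ 3961 nmi, so the target fraction is f = 3000/3961 ≈ 0.757.
Interpolate at f ≈ 0.757 with slerp weights a = sin((1−f)δ)/sin δ ≈ 0.302, b = sin(fδ)/sin δ ≈ 0.838.
p = a·p₁ + b·p₂ ≈ (0.123, 0.603, -0.788); φ = arcsin(p_z) ≈ -52.03°, λ = atan2(p_y, p_x) ≈ 78.43°.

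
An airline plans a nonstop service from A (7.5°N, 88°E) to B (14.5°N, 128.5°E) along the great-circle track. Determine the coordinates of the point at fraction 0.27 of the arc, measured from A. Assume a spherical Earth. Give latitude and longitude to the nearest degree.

Write both endpoints as unit vectors p₁, p₂ with components (cos φ cos λ, cos φ sin λ, sin φ).
The central angle between the endpoints is δ = arccos(p₁·p₂) ≈ 0.704 rad (40.3°).
Interpolate at f = 0.27 with slerp weights a = sin((1−f)δ)/sin δ ≈ 0.759, b = sin(fδ)/sin δ ≈ 0.292.
p = a·p₁ + b·p₂ ≈ (-0.150, 0.974, 0.172); φ = arcsin(p_z) ≈ 9.92°, λ = atan2(p_y, p_x) ≈ 98.74°.

≈ (10°N, 99°E)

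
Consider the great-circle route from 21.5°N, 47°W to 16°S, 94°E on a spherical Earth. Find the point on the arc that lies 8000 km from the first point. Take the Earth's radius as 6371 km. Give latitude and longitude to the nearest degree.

≈ 8°N, 27°E

The haversine formula gives a central angle δ ≈ 2.492 rad (142.8°) between the endpoints. The total great-circle distance is δ·R ≈ 2.492 × 6371 ≈ 15874 km, so the target fraction is f = 8000/15874 ≈ 0.504.
Interpolate at f ≈ 0.504 with slerp weights a = sin((1−f)δ)/sin δ ≈ 1.561, b = sin(fδ)/sin δ ≈ 1.571.
p = a·p₁ + b·p₂ ≈ (0.885, 0.445, 0.139); φ = arcsin(p_z) ≈ 7.99°, λ = atan2(p_y, p_x) ≈ 26.67°.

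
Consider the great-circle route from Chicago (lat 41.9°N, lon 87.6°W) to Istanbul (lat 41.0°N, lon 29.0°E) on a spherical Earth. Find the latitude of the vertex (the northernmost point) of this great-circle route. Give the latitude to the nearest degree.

The great circle lies in the plane with unit normal n̂ = (p₁ × p₂)/|p₁ × p₂|.
Here n̂_z ≈ +0.511; the vertex latitude is φ_max = arccos|n̂_z| ≈ 59.3°.
Check via Clairaut: cos φ_max = |cos φ₁| · sin C = cos(41.9°)·sin(43.4°) ≈ 0.511, again giving ≈ 59.3°.

≈ 59°N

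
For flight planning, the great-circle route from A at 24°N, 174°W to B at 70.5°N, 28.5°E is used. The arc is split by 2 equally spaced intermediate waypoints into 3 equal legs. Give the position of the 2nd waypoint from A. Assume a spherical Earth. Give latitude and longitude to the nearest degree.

From cos δ = sin φ₁ sin φ₂ + cos φ₁ cos φ₂ cos Δλ, the central angle is δ ≈ 1.469 rad (84.2°).
Interpolate at f = 2/3 with slerp weights a = sin((1−f)δ)/sin δ ≈ 0.473, b = sin(fδ)/sin δ ≈ 0.834.
p = a·p₁ + b·p₂ ≈ (-0.185, 0.088, 0.979); φ = arcsin(p_z) ≈ 78.20°, λ = atan2(p_y, p_x) ≈ 154.59°.

≈ 78°N, 155°E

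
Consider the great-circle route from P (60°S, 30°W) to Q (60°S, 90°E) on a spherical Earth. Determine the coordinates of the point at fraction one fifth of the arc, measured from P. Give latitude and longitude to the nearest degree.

≈ (68°S, 15°W)

From cos δ = sin φ₁ sin φ₂ + cos φ₁ cos φ₂ cos Δλ, the central angle is δ ≈ 0.896 rad (51.3°).
Interpolate at f = 1/5 with slerp weights a = sin((1−f)δ)/sin δ ≈ 0.841, b = sin(fδ)/sin δ ≈ 0.228.
p = a·p₁ + b·p₂ ≈ (0.364, -0.096, -0.926); φ = arcsin(p_z) ≈ -67.86°, λ = atan2(p_y, p_x) ≈ -14.79°.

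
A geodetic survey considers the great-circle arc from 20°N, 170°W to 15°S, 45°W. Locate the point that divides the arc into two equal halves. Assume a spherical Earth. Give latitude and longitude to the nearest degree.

≈ 5°N, 106°W

Convert each endpoint to a unit vector on the sphere (x = cos φ cos λ, y = cos φ sin λ, z = sin φ).
The central angle between the endpoints is δ = arccos(p₁·p₂) ≈ 2.226 rad (127.5°).
Interpolate at f = 1/2 with slerp weights a = sin((1−f)δ)/sin δ ≈ 1.131, b = sin(fδ)/sin δ ≈ 1.131.
p = a·p₁ + b·p₂ ≈ (-0.274, -0.957, 0.094); φ = arcsin(p_z) ≈ 5.40°, λ = atan2(p_y, p_x) ≈ -105.99°.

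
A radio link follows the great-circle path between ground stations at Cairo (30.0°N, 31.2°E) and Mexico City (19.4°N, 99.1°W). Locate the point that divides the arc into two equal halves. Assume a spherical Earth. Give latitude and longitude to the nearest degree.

Write both endpoints as unit vectors p₁, p₂ with components (cos φ cos λ, cos φ sin λ, sin φ).
The central angle between the endpoints is δ = arccos(p₁·p₂) ≈ 1.941 rad (111.2°).
Interpolate at f = 1/2 with slerp weights a = sin((1−f)δ)/sin δ ≈ 0.885, b = sin(fδ)/sin δ ≈ 0.885.
p = a·p₁ + b·p₂ ≈ (0.524, -0.427, 0.737); φ = arcsin(p_z) ≈ 47.46°, λ = atan2(p_y, p_x) ≈ -39.21°.

≈ 47°N, 39°W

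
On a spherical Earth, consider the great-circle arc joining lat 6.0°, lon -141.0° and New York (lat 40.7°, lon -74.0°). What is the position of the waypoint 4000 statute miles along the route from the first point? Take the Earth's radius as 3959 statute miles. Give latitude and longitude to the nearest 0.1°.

The haversine formula gives a central angle δ ≈ 1.200 rad (68.7°) between the endpoints. The total great-circle distance is δ·R ≈ 1.200 × 3959 ≈ 4749 mi, so the target fraction is f = 4000/4749 ≈ 0.842.
Interpolate at f ≈ 0.842 with slerp weights a = sin((1−f)δ)/sin δ ≈ 0.202, b = sin(fδ)/sin δ ≈ 0.909.
p = a·p₁ + b·p₂ ≈ (0.034, -0.789, 0.614); φ = arcsin(p_z) ≈ 37.87°, λ = atan2(p_y, p_x) ≈ -87.54°.

≈ lat 37.9°, lon -87.5°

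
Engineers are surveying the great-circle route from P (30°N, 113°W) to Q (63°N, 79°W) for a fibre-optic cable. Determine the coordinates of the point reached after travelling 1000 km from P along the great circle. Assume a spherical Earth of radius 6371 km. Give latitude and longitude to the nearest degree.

≈ (38°N, 108°W)

From cos δ = sin φ₁ sin φ₂ + cos φ₁ cos φ₂ cos Δλ, the central angle is δ ≈ 0.690 rad (39.5°). The total great-circle distance is δ·R ≈ 0.690 × 6371 ≈ 4394 km, so the target fraction is f = 1000/4394 ≈ 0.228.
Interpolate at f ≈ 0.228 with slerp weights a = sin((1−f)δ)/sin δ ≈ 0.798, b = sin(fδ)/sin δ ≈ 0.246.
p = a·p₁ + b·p₂ ≈ (-0.249, -0.746, 0.618); φ = arcsin(p_z) ≈ 38.17°, λ = atan2(p_y, p_x) ≈ -108.45°.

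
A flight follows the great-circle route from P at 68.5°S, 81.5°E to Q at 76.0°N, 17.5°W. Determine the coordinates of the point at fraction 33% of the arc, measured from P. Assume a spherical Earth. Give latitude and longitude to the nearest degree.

The haversine formula gives a central angle δ ≈ 2.730 rad (156.4°) between the endpoints.
Interpolate at f = 0.33 with slerp weights a = sin((1−f)δ)/sin δ ≈ 2.419, b = sin(fδ)/sin δ ≈ 1.961.
p = a·p₁ + b·p₂ ≈ (0.584, 0.734, -0.347); φ = arcsin(p_z) ≈ -20.32°, λ = atan2(p_y, p_x) ≈ 51.51°.

≈ 20°S, 52°E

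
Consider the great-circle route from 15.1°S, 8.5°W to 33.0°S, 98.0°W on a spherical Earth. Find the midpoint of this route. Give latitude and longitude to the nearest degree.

≈ 32°S, 49°W

Convert each endpoint to a unit vector on the sphere (x = cos φ cos λ, y = cos φ sin λ, z = sin φ).
The central angle between the endpoints is δ = arccos(p₁·p₂) ≈ 1.421 rad (81.4°).
Interpolate at f = 1/2 with slerp weights a = sin((1−f)δ)/sin δ ≈ 0.660, b = sin(fδ)/sin δ ≈ 0.660.
p = a·p₁ + b·p₂ ≈ (0.553, -0.642, -0.531); φ = arcsin(p_z) ≈ -32.08°, λ = atan2(p_y, p_x) ≈ -49.26°.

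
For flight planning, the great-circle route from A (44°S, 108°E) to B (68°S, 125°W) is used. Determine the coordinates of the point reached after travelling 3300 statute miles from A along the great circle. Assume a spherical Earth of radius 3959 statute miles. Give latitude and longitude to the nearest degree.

From cos δ = sin φ₁ sin φ₂ + cos φ₁ cos φ₂ cos Δλ, the central angle is δ ≈ 1.068 rad (61.2°). The total great-circle distance is δ·R ≈ 1.068 × 3959 ≈ 4228 mi, so the target fraction is f = 3300/4228 ≈ 0.780.
Interpolate at f ≈ 0.780 with slerp weights a = sin((1−f)δ)/sin δ ≈ 0.265, b = sin(fδ)/sin δ ≈ 0.845.
p = a·p₁ + b·p₂ ≈ (-0.240, -0.078, -0.968); φ = arcsin(p_z) ≈ -75.36°, λ = atan2(p_y, p_x) ≈ -162.05°.

≈ (75°S, 162°W)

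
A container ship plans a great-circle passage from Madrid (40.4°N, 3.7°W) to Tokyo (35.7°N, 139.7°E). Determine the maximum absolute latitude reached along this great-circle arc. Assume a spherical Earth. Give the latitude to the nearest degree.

The great circle lies in the plane with unit normal n̂ = (p₁ × p₂)/|p₁ × p₂|.
Here n̂_z ≈ +0.371; the vertex latitude is φ_max = arccos|n̂_z| ≈ 68.2°.
Check via Clairaut: cos φ_max = |cos φ₁| · sin C = cos(40.4°)·sin(29.2°) ≈ 0.371, again giving ≈ 68.2°.

≈ 68°N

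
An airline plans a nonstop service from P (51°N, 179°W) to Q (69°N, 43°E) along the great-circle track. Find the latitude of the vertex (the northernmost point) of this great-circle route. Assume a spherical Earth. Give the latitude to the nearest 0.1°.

≈ 79.5°N

The great circle lies in the plane with unit normal n̂ = (p₁ × p₂)/|p₁ × p₂|.
Here n̂_z ≈ -0.182; the vertex latitude is φ_max = arccos|n̂_z| ≈ 79.5°.
Check via Clairaut: cos φ_max = |cos φ₁| · sin C = cos(51.0°)·sin(16.8°) ≈ 0.182, again giving ≈ 79.5°.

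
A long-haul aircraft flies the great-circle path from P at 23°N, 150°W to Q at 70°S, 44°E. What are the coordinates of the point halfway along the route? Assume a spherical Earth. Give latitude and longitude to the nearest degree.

≈ 43°S, 158°W

From cos δ = sin φ₁ sin φ₂ + cos φ₁ cos φ₂ cos Δλ, the central angle is δ ≈ 2.309 rad (132.3°).
Interpolate at f = 1/2 with slerp weights a = sin((1−f)δ)/sin δ ≈ 1.236, b = sin(fδ)/sin δ ≈ 1.236.
p = a·p₁ + b·p₂ ≈ (-0.681, -0.275, -0.678); φ = arcsin(p_z) ≈ -42.72°, λ = atan2(p_y, p_x) ≈ -158.00°.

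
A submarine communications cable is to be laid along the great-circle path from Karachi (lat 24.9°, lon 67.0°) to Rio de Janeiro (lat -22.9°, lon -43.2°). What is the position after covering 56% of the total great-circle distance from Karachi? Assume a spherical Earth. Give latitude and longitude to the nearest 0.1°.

≈ lat -1.6°, lon 5.1°

Convert each endpoint to a unit vector on the sphere (x = cos φ cos λ, y = cos φ sin λ, z = sin φ).
The central angle between the endpoints is δ = arccos(p₁·p₂) ≈ 2.040 rad (116.9°).
Interpolate at f = 0.56 with slerp weights a = sin((1−f)δ)/sin δ ≈ 0.877, b = sin(fδ)/sin δ ≈ 1.020.
p = a·p₁ + b·p₂ ≈ (0.996, 0.089, -0.028); φ = arcsin(p_z) ≈ -1.59°, λ = atan2(p_y, p_x) ≈ 5.10°.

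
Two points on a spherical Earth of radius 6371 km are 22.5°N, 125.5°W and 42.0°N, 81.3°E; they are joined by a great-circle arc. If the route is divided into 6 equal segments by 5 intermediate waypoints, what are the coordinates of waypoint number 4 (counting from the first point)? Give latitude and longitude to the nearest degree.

≈ 69°N, 130°E

Write both endpoints as unit vectors p₁, p₂ with components (cos φ cos λ, cos φ sin λ, sin φ).
The central angle between the endpoints is δ = arccos(p₁·p₂) ≈ 1.936 rad (110.9°).
Interpolate at f = 4/6 with slerp weights a = sin((1−f)δ)/sin δ ≈ 0.644, b = sin(fδ)/sin δ ≈ 1.029.
p = a·p₁ + b·p₂ ≈ (-0.230, 0.271, 0.935); φ = arcsin(p_z) ≈ 69.17°, λ = atan2(p_y, p_x) ≈ 130.24°.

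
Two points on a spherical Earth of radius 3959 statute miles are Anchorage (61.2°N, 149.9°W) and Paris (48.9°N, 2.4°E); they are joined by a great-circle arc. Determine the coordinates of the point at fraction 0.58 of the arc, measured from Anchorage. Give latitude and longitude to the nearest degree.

The haversine formula gives a central angle δ ≈ 1.181 rad (67.7°) between the endpoints.
Interpolate at f = 0.58 with slerp weights a = sin((1−f)δ)/sin δ ≈ 0.515, b = sin(fδ)/sin δ ≈ 0.684.
p = a·p₁ + b·p₂ ≈ (0.235, -0.105, 0.966); φ = arcsin(p_z) ≈ 75.08°, λ = atan2(p_y, p_x) ≈ -24.19°.

≈ 75°N, 24°W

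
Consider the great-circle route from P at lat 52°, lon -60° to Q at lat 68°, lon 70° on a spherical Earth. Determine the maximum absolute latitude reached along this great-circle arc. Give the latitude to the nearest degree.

≈ 77°

The great circle lies in the plane with unit normal n̂ = (p₁ × p₂)/|p₁ × p₂|.
Here n̂_z ≈ +0.217; the vertex latitude is φ_max = arccos|n̂_z| ≈ 77.4°.
Check via Clairaut: cos φ_max = |cos φ₁| · sin C = cos(52.0°)·sin(20.7°) ≈ 0.217, again giving ≈ 77.4°.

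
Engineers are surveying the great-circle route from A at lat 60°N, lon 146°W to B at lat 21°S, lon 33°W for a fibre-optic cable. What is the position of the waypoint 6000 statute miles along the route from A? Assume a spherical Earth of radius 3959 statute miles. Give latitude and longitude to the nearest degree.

The haversine formula gives a central angle δ ≈ 2.086 rad (119.5°) between the endpoints. The total great-circle distance is δ·R ≈ 2.086 × 3959 ≈ 8259 mi, so the target fraction is f = 6000/8259 ≈ 0.727.
Interpolate at f ≈ 0.727 with slerp weights a = sin((1−f)δ)/sin δ ≈ 0.621, b = sin(fδ)/sin δ ≈ 1.147.
p = a·p₁ + b·p₂ ≈ (0.641, -0.757, 0.126); φ = arcsin(p_z) ≈ 7.25°, λ = atan2(p_y, p_x) ≈ -49.74°.

≈ lat 7°N, lon 50°W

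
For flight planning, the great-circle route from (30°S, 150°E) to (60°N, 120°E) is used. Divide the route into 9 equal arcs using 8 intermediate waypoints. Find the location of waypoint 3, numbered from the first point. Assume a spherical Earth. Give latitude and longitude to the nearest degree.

Convert each endpoint to a unit vector on the sphere (x = cos φ cos λ, y = cos φ sin λ, z = sin φ).
The central angle between the endpoints is δ = arccos(p₁·p₂) ≈ 1.629 rad (93.3°).
Interpolate at f = 3/9 with slerp weights a = sin((1−f)δ)/sin δ ≈ 0.886, b = sin(fδ)/sin δ ≈ 0.518.
p = a·p₁ + b·p₂ ≈ (-0.794, 0.608, 0.005); φ = arcsin(p_z) ≈ 0.29°, λ = atan2(p_y, p_x) ≈ 142.57°.

≈ (0°N, 143°E)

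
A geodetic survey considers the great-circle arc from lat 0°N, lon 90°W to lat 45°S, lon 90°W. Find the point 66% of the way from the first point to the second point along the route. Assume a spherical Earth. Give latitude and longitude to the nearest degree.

≈ lat 30°S, lon 90°W

Write both endpoints as unit vectors p₁, p₂ with components (cos φ cos λ, cos φ sin λ, sin φ).
The central angle between the endpoints is δ = arccos(p₁·p₂) ≈ 0.785 rad (45.0°).
Interpolate at f = 0.66 with slerp weights a = sin((1−f)δ)/sin δ ≈ 0.373, b = sin(fδ)/sin δ ≈ 0.701.
p = a·p₁ + b·p₂ ≈ (0.000, -0.869, -0.495); φ = arcsin(p_z) ≈ -29.70°, λ = atan2(p_y, p_x) ≈ -90.00°.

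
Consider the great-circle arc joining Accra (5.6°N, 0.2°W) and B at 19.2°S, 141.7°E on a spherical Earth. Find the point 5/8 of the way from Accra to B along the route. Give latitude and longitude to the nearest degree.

Write both endpoints as unit vectors p₁, p₂ with components (cos φ cos λ, cos φ sin λ, sin φ).
The central angle between the endpoints is δ = arccos(p₁·p₂) ≈ 2.452 rad (140.5°).
Interpolate at f = 5/8 with slerp weights a = sin((1−f)δ)/sin δ ≈ 1.251, b = sin(fδ)/sin δ ≈ 1.571.
p = a·p₁ + b·p₂ ≈ (0.080, 0.915, -0.395); φ = arcsin(p_z) ≈ -23.25°, λ = atan2(p_y, p_x) ≈ 84.99°.

≈ 23°S, 85°E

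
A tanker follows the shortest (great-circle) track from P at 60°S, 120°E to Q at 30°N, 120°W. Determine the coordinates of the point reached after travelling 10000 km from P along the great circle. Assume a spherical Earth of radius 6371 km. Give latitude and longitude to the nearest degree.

Convert each endpoint to a unit vector on the sphere (x = cos φ cos λ, y = cos φ sin λ, z = sin φ).
The central angle between the endpoints is δ = arccos(p₁·p₂) ≈ 2.278 rad (130.5°). The total great-circle distance is δ·R ≈ 2.278 × 6371 ≈ 14512 km, so the target fraction is f = 10000/14512 ≈ 0.689.
Interpolate at f ≈ 0.689 with slerp weights a = sin((1−f)δ)/sin δ ≈ 0.855, b = sin(fδ)/sin δ ≈ 1.315.
p = a·p₁ + b·p₂ ≈ (-0.783, -0.616, -0.083); φ = arcsin(p_z) ≈ -4.77°, λ = atan2(p_y, p_x) ≈ -141.82°.

≈ 5°S, 142°W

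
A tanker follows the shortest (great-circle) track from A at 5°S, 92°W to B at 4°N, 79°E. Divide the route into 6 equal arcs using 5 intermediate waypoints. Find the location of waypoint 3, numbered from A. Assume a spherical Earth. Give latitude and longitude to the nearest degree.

≈ 6°S, 6°W

Write both endpoints as unit vectors p₁, p₂ with components (cos φ cos λ, cos φ sin λ, sin φ).
The central angle between the endpoints is δ = arccos(p₁·p₂) ≈ 2.984 rad (171.0°).
Interpolate at f = 3/6 with slerp weights a = sin((1−f)δ)/sin δ ≈ 6.353, b = sin(fδ)/sin δ ≈ 6.353.
p = a·p₁ + b·p₂ ≈ (0.988, -0.104, -0.111); φ = arcsin(p_z) ≈ -6.35°, λ = atan2(p_y, p_x) ≈ -6.00°.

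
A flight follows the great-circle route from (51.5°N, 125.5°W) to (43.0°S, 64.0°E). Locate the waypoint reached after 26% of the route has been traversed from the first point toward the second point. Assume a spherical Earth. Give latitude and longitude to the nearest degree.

≈ (63°N, 149°E)

Write both endpoints as unit vectors p₁, p₂ with components (cos φ cos λ, cos φ sin λ, sin φ).
The central angle between the endpoints is δ = arccos(p₁·p₂) ≈ 2.956 rad (169.3°).
Interpolate at f = 0.26 with slerp weights a = sin((1−f)δ)/sin δ ≈ 4.415, b = sin(fδ)/sin δ ≈ 3.761.
p = a·p₁ + b·p₂ ≈ (-0.390, 0.235, 0.890); φ = arcsin(p_z) ≈ 62.91°, λ = atan2(p_y, p_x) ≈ 148.99°.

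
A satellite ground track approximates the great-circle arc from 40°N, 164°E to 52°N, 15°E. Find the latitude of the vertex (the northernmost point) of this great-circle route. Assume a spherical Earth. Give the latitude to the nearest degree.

≈ 76°N

The great circle lies in the plane with unit normal n̂ = (p₁ × p₂)/|p₁ × p₂|.
Here n̂_z ≈ -0.244; the vertex latitude is φ_max = arccos|n̂_z| ≈ 75.9°.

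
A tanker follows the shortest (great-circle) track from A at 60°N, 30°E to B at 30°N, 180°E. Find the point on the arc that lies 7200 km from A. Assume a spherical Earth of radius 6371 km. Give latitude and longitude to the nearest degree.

≈ 51°N, 171°E

Write both endpoints as unit vectors p₁, p₂ with components (cos φ cos λ, cos φ sin λ, sin φ).
The central angle between the endpoints is δ = arccos(p₁·p₂) ≈ 1.513 rad (86.7°). The total great-circle distance is δ·R ≈ 1.513 × 6371 ≈ 9638 km, so the target fraction is f = 7200/9638 ≈ 0.747.
Interpolate at f ≈ 0.747 with slerp weights a = sin((1−f)δ)/sin δ ≈ 0.374, b = sin(fδ)/sin δ ≈ 0.906.
p = a·p₁ + b·p₂ ≈ (-0.623, 0.093, 0.777); φ = arcsin(p_z) ≈ 50.98°, λ = atan2(p_y, p_x) ≈ 171.46°.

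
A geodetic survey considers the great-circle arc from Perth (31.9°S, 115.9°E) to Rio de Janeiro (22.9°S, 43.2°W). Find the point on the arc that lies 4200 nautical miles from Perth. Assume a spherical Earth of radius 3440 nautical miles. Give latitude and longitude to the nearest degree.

≈ 66°S, 1°E

Write both endpoints as unit vectors p₁, p₂ with components (cos φ cos λ, cos φ sin λ, sin φ).
The central angle between the endpoints is δ = arccos(p₁·p₂) ≈ 2.123 rad (121.7°). The total great-circle distance is δ·R ≈ 2.123 × 3440 ≈ 7305 nmi, so the target fraction is f = 4200/7305 ≈ 0.575.
Interpolate at f ≈ 0.575 with slerp weights a = sin((1−f)δ)/sin δ ≈ 0.922, b = sin(fδ)/sin δ ≈ 1.104.
p = a·p₁ + b·p₂ ≈ (0.399, 0.008, -0.917); φ = arcsin(p_z) ≈ -66.47°, λ = atan2(p_y, p_x) ≈ 1.19°.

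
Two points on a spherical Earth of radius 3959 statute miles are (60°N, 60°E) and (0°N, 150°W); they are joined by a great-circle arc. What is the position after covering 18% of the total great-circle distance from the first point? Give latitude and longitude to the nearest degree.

Convert each endpoint to a unit vector on the sphere (x = cos φ cos λ, y = cos φ sin λ, z = sin φ).
The central angle between the endpoints is δ = arccos(p₁·p₂) ≈ 2.019 rad (115.7°).
Interpolate at f = 0.18 with slerp weights a = sin((1−f)δ)/sin δ ≈ 1.105, b = sin(fδ)/sin δ ≈ 0.394.
p = a·p₁ + b·p₂ ≈ (-0.065, 0.282, 0.957); φ = arcsin(p_z) ≈ 73.20°, λ = atan2(p_y, p_x) ≈ 103.02°.

≈ (73°N, 103°E)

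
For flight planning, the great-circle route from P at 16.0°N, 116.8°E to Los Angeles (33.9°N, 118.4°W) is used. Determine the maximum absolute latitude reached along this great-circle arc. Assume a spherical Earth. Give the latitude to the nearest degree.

The great circle lies in the plane with unit normal n̂ = (p₁ × p₂)/|p₁ × p₂|.
Here n̂_z ≈ +0.687; the vertex latitude is φ_max = arccos|n̂_z| ≈ 46.6°.

≈ 47°N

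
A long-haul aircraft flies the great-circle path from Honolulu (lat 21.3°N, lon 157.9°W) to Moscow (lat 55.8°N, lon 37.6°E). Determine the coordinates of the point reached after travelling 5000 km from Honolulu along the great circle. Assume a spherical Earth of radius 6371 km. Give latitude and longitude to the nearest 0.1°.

≈ lat 65.2°N, lon 172.9°W

The haversine formula gives a central angle δ ≈ 1.776 rad (101.8°) between the endpoints. The total great-circle distance is δ·R ≈ 1.776 × 6371 ≈ 11318 km, so the target fraction is f = 5000/11318 ≈ 0.442.
Interpolate at f ≈ 0.442 with slerp weights a = sin((1−f)δ)/sin δ ≈ 0.855, b = sin(fδ)/sin δ ≈ 0.722.
p = a·p₁ + b·p₂ ≈ (-0.417, -0.052, 0.908); φ = arcsin(p_z) ≈ 65.18°, λ = atan2(p_y, p_x) ≈ -172.87°.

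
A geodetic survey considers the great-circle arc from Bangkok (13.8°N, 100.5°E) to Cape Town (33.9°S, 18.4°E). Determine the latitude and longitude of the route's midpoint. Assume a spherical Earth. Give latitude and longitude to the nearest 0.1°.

Convert each endpoint to a unit vector on the sphere (x = cos φ cos λ, y = cos φ sin λ, z = sin φ).
The central angle between the endpoints is δ = arccos(p₁·p₂) ≈ 1.593 rad (91.3°).
Interpolate at f = 1/2 with slerp weights a = sin((1−f)δ)/sin δ ≈ 0.715, b = sin(fδ)/sin δ ≈ 0.715.
p = a·p₁ + b·p₂ ≈ (0.437, 0.870, -0.228); φ = arcsin(p_z) ≈ -13.20°, λ = atan2(p_y, p_x) ≈ 63.35°.

≈ (13.2°S, 63.4°E)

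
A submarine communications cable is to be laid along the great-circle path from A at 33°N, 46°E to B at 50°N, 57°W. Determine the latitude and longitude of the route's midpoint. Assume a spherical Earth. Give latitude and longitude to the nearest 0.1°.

Convert each endpoint to a unit vector on the sphere (x = cos φ cos λ, y = cos φ sin λ, z = sin φ).
The central angle between the endpoints is δ = arccos(p₁·p₂) ≈ 1.270 rad (72.8°).
Interpolate at f = 1/2 with slerp weights a = sin((1−f)δ)/sin δ ≈ 0.621, b = sin(fδ)/sin δ ≈ 0.621.
p = a·p₁ + b·p₂ ≈ (0.579, 0.040, 0.814); φ = arcsin(p_z) ≈ 54.50°, λ = atan2(p_y, p_x) ≈ 3.94°.

≈ 54.5°N, 3.9°E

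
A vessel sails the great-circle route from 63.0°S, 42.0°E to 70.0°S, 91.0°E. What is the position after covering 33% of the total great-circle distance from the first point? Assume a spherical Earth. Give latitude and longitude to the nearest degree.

≈ 67°S, 55°E

Convert each endpoint to a unit vector on the sphere (x = cos φ cos λ, y = cos φ sin λ, z = sin φ).
The central angle between the endpoints is δ = arccos(p₁·p₂) ≈ 0.351 rad (20.1°).
Interpolate at f = 0.33 with slerp weights a = sin((1−f)δ)/sin δ ≈ 0.678, b = sin(fδ)/sin δ ≈ 0.336.
p = a·p₁ + b·p₂ ≈ (0.227, 0.321, -0.920); φ = arcsin(p_z) ≈ -66.87°, λ = atan2(p_y, p_x) ≈ 54.76°.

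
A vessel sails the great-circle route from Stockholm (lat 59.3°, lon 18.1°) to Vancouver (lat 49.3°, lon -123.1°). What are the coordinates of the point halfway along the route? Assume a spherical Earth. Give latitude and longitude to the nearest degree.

≈ lat 76°, lon -72°

From cos δ = sin φ₁ sin φ₂ + cos φ₁ cos φ₂ cos Δλ, the central angle is δ ≈ 1.168 rad (66.9°).
Interpolate at f = 1/2 with slerp weights a = sin((1−f)δ)/sin δ ≈ 0.599, b = sin(fδ)/sin δ ≈ 0.599.
p = a·p₁ + b·p₂ ≈ (0.077, -0.232, 0.970); φ = arcsin(p_z) ≈ 75.83°, λ = atan2(p_y, p_x) ≈ -71.57°.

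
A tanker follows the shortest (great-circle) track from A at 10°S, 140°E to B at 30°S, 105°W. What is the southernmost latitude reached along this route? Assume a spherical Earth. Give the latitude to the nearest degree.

The great circle lies in the plane with unit normal n̂ = (p₁ × p₂)/|p₁ × p₂|.
Here n̂_z ≈ +0.804; the vertex latitude is φ_max = arccos|n̂_z| ≈ 36.5°.

≈ 37°S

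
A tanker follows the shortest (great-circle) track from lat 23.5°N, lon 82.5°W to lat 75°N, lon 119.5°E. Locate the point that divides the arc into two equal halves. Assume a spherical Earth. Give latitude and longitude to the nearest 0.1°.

Convert each endpoint to a unit vector on the sphere (x = cos φ cos λ, y = cos φ sin λ, z = sin φ).
The central angle between the endpoints is δ = arccos(p₁·p₂) ≈ 1.405 rad (80.5°).
Interpolate at f = 1/2 with slerp weights a = sin((1−f)δ)/sin δ ≈ 0.655, b = sin(fδ)/sin δ ≈ 0.655.
p = a·p₁ + b·p₂ ≈ (-0.005, -0.448, 0.894); φ = arcsin(p_z) ≈ 63.38°, λ = atan2(p_y, p_x) ≈ -90.65°.

≈ lat 63.4°N, lon 90.6°W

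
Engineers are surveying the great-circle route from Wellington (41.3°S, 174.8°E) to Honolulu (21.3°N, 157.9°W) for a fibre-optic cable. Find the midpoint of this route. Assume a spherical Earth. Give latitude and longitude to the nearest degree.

≈ 10°S, 170°W

Convert each endpoint to a unit vector on the sphere (x = cos φ cos λ, y = cos φ sin λ, z = sin φ).
The central angle between the endpoints is δ = arccos(p₁·p₂) ≈ 1.179 rad (67.5°).
Interpolate at f = 1/2 with slerp weights a = sin((1−f)δ)/sin δ ≈ 0.601, b = sin(fδ)/sin δ ≈ 0.601.
p = a·p₁ + b·p₂ ≈ (-0.969, -0.170, -0.178); φ = arcsin(p_z) ≈ -10.28°, λ = atan2(p_y, p_x) ≈ -170.06°.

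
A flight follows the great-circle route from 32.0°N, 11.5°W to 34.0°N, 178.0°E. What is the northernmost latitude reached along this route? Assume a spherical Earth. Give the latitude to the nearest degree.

≈ 83°N

The great circle lies in the plane with unit normal n̂ = (p₁ × p₂)/|p₁ × p₂|.
Here n̂_z ≈ -0.126; the vertex latitude is φ_max = arccos|n̂_z| ≈ 82.7°.
Check via Clairaut: cos φ_max = |cos φ₁| · sin C = cos(32.0°)·sin(8.6°) ≈ 0.126, again giving ≈ 82.7°.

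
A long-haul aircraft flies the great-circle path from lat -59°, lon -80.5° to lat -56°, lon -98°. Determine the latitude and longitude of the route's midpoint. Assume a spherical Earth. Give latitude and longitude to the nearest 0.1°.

The haversine formula gives a central angle δ ≈ 0.172 rad (9.8°) between the endpoints.
Interpolate at f = 1/2 with slerp weights a = sin((1−f)δ)/sin δ ≈ 0.502, b = sin(fδ)/sin δ ≈ 0.502.
p = a·p₁ + b·p₂ ≈ (0.004, -0.533, -0.846); φ = arcsin(p_z) ≈ -57.80°, λ = atan2(p_y, p_x) ≈ -89.61°.

≈ lat -57.8°, lon -89.6°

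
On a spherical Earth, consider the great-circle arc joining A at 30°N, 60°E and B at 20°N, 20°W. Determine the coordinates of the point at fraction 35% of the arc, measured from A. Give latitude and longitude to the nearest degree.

≈ 32°N, 31°E

Convert each endpoint to a unit vector on the sphere (x = cos φ cos λ, y = cos φ sin λ, z = sin φ).
The central angle between the endpoints is δ = arccos(p₁·p₂) ≈ 1.253 rad (71.8°).
Interpolate at f = 0.35 with slerp weights a = sin((1−f)δ)/sin δ ≈ 0.766, b = sin(fδ)/sin δ ≈ 0.447.
p = a·p₁ + b·p₂ ≈ (0.726, 0.431, 0.536); φ = arcsin(p_z) ≈ 32.40°, λ = atan2(p_y, p_x) ≈ 30.66°.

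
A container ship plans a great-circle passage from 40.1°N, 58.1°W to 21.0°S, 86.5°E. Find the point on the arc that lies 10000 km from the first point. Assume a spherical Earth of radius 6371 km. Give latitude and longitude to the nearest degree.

Write both endpoints as unit vectors p₁, p₂ with components (cos φ cos λ, cos φ sin λ, sin φ).
The central angle between the endpoints is δ = arccos(p₁·p₂) ≈ 2.520 rad (144.4°). The total great-circle distance is δ·R ≈ 2.520 × 6371 ≈ 16055 km, so the target fraction is f = 10000/16055 ≈ 0.623.
Interpolate at f ≈ 0.623 with slerp weights a = sin((1−f)δ)/sin δ ≈ 1.397, b = sin(fδ)/sin δ ≈ 1.717.
p = a·p₁ + b·p₂ ≈ (0.663, 0.693, 0.285); φ = arcsin(p_z) ≈ 16.53°, λ = atan2(p_y, p_x) ≈ 46.28°.

≈ 17°N, 46°E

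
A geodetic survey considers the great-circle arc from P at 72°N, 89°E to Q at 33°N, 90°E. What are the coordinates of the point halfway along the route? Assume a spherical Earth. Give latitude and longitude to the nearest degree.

From cos δ = sin φ₁ sin φ₂ + cos φ₁ cos φ₂ cos Δλ, the central angle is δ ≈ 0.681 rad (39.0°).
Interpolate at f = 1/2 with slerp weights a = sin((1−f)δ)/sin δ ≈ 0.530, b = sin(fδ)/sin δ ≈ 0.530.
p = a·p₁ + b·p₂ ≈ (0.003, 0.609, 0.793); φ = arcsin(p_z) ≈ 52.50°, λ = atan2(p_y, p_x) ≈ 89.73°.

≈ 53°N, 90°E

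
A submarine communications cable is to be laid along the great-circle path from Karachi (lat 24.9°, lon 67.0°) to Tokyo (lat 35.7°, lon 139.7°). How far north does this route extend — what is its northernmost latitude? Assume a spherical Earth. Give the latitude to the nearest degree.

≈ 37°

The great circle lies in the plane with unit normal n̂ = (p₁ × p₂)/|p₁ × p₂|.
Here n̂_z ≈ +0.794; the vertex latitude is φ_max = arccos|n̂_z| ≈ 37.4°.
Check via Clairaut: cos φ_max = |cos φ₁| · sin C = cos(24.9°)·sin(61.1°) ≈ 0.794, again giving ≈ 37.4°.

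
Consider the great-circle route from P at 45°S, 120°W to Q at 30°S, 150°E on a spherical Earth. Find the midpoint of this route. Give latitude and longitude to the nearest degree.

Write both endpoints as unit vectors p₁, p₂ with components (cos φ cos λ, cos φ sin λ, sin φ).
The central angle between the endpoints is δ = arccos(p₁·p₂) ≈ 1.209 rad (69.3°).
Interpolate at f = 1/2 with slerp weights a = sin((1−f)δ)/sin δ ≈ 0.608, b = sin(fδ)/sin δ ≈ 0.608.
p = a·p₁ + b·p₂ ≈ (-0.671, -0.109, -0.734); φ = arcsin(p_z) ≈ -47.19°, λ = atan2(p_y, p_x) ≈ -170.77°.

≈ 47°S, 171°W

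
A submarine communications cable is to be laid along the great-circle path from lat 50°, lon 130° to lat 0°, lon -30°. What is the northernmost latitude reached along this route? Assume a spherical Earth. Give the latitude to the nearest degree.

The great circle lies in the plane with unit normal n̂ = (p₁ × p₂)/|p₁ × p₂|.
Here n̂_z ≈ -0.276; the vertex latitude is φ_max = arccos|n̂_z| ≈ 74.0°.
Check via Clairaut: cos φ_max = |cos φ₁| · sin C = cos(50.0°)·sin(25.4°) ≈ 0.276, again giving ≈ 74.0°.

≈ 74°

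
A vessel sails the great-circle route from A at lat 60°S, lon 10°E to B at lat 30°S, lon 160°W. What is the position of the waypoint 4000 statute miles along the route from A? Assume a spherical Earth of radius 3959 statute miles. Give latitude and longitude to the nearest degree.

≈ lat 62°S, lon 155°W

Write both endpoints as unit vectors p₁, p₂ with components (cos φ cos λ, cos φ sin λ, sin φ).
The central angle between the endpoints is δ = arccos(p₁·p₂) ≈ 1.564 rad (89.6°). The total great-circle distance is δ·R ≈ 1.564 × 3959 ≈ 6193 mi, so the target fraction is f = 4000/6193 ≈ 0.646.
Interpolate at f ≈ 0.646 with slerp weights a = sin((1−f)δ)/sin δ ≈ 0.526, b = sin(fδ)/sin δ ≈ 0.847.
p = a·p₁ + b·p₂ ≈ (-0.430, -0.205, -0.879); φ = arcsin(p_z) ≈ -61.53°, λ = atan2(p_y, p_x) ≈ -154.50°.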